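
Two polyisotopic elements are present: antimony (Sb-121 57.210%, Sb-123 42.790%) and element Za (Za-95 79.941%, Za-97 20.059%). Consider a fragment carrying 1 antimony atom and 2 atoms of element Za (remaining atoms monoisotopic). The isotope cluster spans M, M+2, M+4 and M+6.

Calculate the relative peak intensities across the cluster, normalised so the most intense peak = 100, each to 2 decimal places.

Antimony pattern (n=1): 0.5721 : 0.4279
Element Za pattern (n=2): 0.63905635 : 0.3207073 : 0.04023635
Convolve the two distributions (both contribute in 2-u steps):
  M: 0.5721×0.63905635 = 0.365604
  M+2: 0.5721×0.3207073 + 0.4279×0.63905635 = 0.456929
  M+4: 0.5721×0.04023635 + 0.4279×0.3207073 = 0.160250
  M+6: 0.4279×0.04023635 = 0.017217
Scale to base peak (0.456929) = 100: 80.01 : 100.00 : 35.07 : 3.77

80.01 : 100.00 : 35.07 : 3.77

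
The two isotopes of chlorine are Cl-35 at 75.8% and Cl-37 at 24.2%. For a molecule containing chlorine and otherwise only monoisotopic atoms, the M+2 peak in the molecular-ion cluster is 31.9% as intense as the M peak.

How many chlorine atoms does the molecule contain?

With n Cl atoms, P(M+2)/P(M) = C(n,1)·p^(n−1)q / p^n = n·q/p = n · 0.242/0.758.
n = 0.319 × 0.758/0.242 = 1.00 ≈ 1

1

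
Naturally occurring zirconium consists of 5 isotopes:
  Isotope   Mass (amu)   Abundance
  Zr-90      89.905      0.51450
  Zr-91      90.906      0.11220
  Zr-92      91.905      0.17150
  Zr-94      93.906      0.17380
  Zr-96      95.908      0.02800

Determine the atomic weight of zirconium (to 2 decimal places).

Ar = Σ fᵢ·mᵢ = 0.51450 × 89.905 + 0.11220 × 90.906 + 0.17150 × 91.905 + 0.17380 × 93.906 + 0.02800 × 95.908
= 46.2561 + 10.1997 + 15.7617 + 16.3209 + 2.6854 = 91.2238 amu

91.22 amu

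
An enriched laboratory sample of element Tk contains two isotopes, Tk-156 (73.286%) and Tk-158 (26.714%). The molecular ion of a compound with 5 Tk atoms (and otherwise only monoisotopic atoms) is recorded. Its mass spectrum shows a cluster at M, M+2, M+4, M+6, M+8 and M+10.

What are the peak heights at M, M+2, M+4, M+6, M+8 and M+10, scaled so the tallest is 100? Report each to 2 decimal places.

54.87 : 100.00 : 72.90 : 26.57 : 4.84 : 0.35

The 5 Tk atoms are independent, so intensities follow the terms of (0.73286 + 0.26714)^5.
P(M) = 0.73286^5 = 0.211400
P(M+2) = 5 × 0.73286^4 × 0.26714^1 = 0.385295
P(M+4) = 10 × 0.73286^3 × 0.26714^2 = 0.280893
P(M+6) = 10 × 0.73286^2 × 0.26714^3 = 0.102390
P(M+8) = 5 × 0.73286^1 × 0.26714^4 = 0.018662
P(M+10) = 0.26714^5 = 0.001360
The M+2 peak is largest (0.385295); scaling to 100 gives 54.87 : 100.00 : 72.90 : 26.57 : 4.84 : 0.35.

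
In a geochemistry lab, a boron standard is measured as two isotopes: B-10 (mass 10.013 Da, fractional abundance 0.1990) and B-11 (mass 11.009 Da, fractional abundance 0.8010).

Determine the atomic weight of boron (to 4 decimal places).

10.8108 Da

Weight each isotope mass by its fractional abundance: 0.1990 × 10.013 + 0.8010 × 11.009
= 1.99259 + 8.81821 = 10.81080 Da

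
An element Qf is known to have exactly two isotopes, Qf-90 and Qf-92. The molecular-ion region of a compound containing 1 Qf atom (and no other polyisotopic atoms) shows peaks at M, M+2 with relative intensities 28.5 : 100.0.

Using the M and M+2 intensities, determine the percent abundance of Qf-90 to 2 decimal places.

22.18%

If p is the fraction of Qf that is Qf-90, then I(M+2)/I(M) = [C(1,1)·p^0·(1−p)] / p^1 = 1·(1−p)/p = 100.0/28.5 = 3.5088
(1−p)/p = 3.5088/1 = 3.5088  ⇒  p = 1/(1 + 3.5088) = 0.2218
Qf-90: 22.18%, Qf-92: 77.82%.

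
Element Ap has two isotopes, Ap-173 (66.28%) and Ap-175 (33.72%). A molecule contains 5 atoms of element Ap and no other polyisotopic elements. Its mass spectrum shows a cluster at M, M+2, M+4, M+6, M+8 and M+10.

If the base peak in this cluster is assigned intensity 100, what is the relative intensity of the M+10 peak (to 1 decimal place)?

1.3

Binomial terms of (0.6628 + 0.3372)^5: M 0.1279, M+2 0.3254, M+4 0.3311, M+6 0.1684, M+8 0.0428, M+10 0.0044 → M+4 is the base peak.
P(M+4) = C(5,2) × 0.6628^3 × 0.3372^2 = 10 × 0.29117059 × 0.11370384 = 0.331072 (base)
P(M+10) = C(5,5) × 0.6628^0 × 0.3372^5 = 1 × 1.0000 × 0.00435951 = 0.004360
Relative intensity = 0.004360 / 0.331072 × 100 = 1.3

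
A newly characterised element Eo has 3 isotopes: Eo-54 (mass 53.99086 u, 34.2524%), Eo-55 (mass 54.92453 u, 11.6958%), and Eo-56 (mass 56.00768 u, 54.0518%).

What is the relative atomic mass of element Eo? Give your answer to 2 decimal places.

55.19 u

Ar = Σ fᵢ·mᵢ = 0.342524 × 53.99086 + 0.116958 × 54.92453 + 0.540518 × 56.00768
= 18.493165 + 6.423863 + 30.273159 = 55.190187 u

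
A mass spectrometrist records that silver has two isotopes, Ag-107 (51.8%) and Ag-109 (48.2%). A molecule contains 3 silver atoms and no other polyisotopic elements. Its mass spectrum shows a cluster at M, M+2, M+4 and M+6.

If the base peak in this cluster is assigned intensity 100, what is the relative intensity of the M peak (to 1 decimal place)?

35.8

Term probabilities: M 0.1390, M+2 0.3880, M+4 0.3610, M+6 0.1120. Base peak = M+2.
P(M+2) = C(3,1) × 0.518^2 × 0.482^1 = 3 × 0.268324 × 0.4820 = 0.387997 (base)
P(M) = C(3,0) × 0.518^3 × 0.482^0 = 1 × 0.13899183 × 1.0000 = 0.138992
Relative intensity = 0.138992 / 0.387997 × 100 = 35.8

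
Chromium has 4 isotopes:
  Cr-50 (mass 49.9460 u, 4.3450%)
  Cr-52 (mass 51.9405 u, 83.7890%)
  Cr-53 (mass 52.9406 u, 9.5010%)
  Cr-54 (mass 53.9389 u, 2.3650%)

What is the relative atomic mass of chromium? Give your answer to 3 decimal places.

Ar = Σ fᵢ·mᵢ = 0.043450 × 49.9460 + 0.837890 × 51.9405 + 0.095010 × 52.9406 + 0.023650 × 53.9389
= 2.17015 + 43.52043 + 5.02989 + 1.27565 = 51.99612 u

51.996 u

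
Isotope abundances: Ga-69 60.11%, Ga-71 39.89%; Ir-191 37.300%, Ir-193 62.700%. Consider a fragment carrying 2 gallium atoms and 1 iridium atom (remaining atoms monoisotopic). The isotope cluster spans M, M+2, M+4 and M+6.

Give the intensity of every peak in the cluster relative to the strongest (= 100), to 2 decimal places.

Gallium pattern (n=2): 0.36132121 : 0.47955758 : 0.15912121
Iridium pattern (n=1): 0.3730 : 0.6270
Convolve the two distributions (both contribute in 2-u steps):
  M: 0.36132121×0.3730 = 0.134773
  M+2: 0.36132121×0.6270 + 0.47955758×0.3730 = 0.405423
  M+4: 0.47955758×0.6270 + 0.15912121×0.3730 = 0.360035
  M+6: 0.15912121×0.6270 = 0.099769
Scale to base peak (0.405423) = 100: 33.24 : 100.00 : 88.80 : 24.61

33.24 : 100.00 : 88.80 : 24.61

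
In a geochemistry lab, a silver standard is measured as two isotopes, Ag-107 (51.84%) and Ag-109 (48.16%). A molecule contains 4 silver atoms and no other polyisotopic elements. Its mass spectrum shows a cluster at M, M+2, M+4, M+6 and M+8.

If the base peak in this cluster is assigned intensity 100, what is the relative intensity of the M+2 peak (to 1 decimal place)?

71.8

(0.5184 + 0.4816)^4 gives M 0.0722, M+2 0.2684, M+4 0.3740, M+6 0.2316, M+8 0.0538; the largest is M+4.
P(M+4) = C(4,2) × 0.5184^2 × 0.4816^2 = 6 × 0.26873856 × 0.23193856 = 0.373985 (base)
P(M+2) = C(4,1) × 0.5184^3 × 0.4816^1 = 4 × 0.13931407 × 0.4816 = 0.268375
Relative intensity = 0.268375 / 0.373985 × 100 = 71.8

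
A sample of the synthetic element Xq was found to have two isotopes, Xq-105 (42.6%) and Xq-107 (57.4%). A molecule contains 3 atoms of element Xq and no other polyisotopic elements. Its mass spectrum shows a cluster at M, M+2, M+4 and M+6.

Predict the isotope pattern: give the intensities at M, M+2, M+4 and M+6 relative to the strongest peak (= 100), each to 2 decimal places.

Expanding (0.426 + 0.574)^3:
P(M) = 0.426^3 = 0.077309
P(M+2) = 3 × 0.426^2 × 0.574^1 = 0.312502
P(M+4) = 3 × 0.426^1 × 0.574^2 = 0.421070
P(M+6) = 0.574^3 = 0.189119
The M+4 peak is largest (0.421070); scaling to 100 gives 18.36 : 74.22 : 100.00 : 44.91.

18.36 : 74.22 : 100.00 : 44.91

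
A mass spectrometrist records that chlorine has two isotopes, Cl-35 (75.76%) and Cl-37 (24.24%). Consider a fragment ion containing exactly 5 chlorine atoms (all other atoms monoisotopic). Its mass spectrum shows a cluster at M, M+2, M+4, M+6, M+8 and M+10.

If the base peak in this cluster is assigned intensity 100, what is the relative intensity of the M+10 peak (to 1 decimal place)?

0.2

Term probabilities: M 0.2496, M+2 0.3993, M+4 0.2555, M+6 0.0817, M+8 0.0131, M+10 0.0008. Base peak = M+2.
P(M+2) = C(5,1) × 0.7576^4 × 0.2424^1 = 5 × 0.32942751 × 0.2424 = 0.399266 (base)
P(M+10) = C(5,5) × 0.7576^0 × 0.2424^5 = 1 × 1.0000 × 0.00083688 = 0.000837
Relative intensity = 0.000837 / 0.399266 × 100 = 0.2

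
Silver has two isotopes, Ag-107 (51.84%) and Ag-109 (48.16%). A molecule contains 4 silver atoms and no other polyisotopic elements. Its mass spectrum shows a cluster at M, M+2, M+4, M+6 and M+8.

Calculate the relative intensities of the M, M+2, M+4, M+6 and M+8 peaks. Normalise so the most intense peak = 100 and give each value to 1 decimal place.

19.3 : 71.8 : 100.0 : 61.9 : 14.4

Expanding (0.5184 + 0.4816)^4:
P(M) = 0.5184^4 = 0.072220
P(M+2) = 4 × 0.5184^3 × 0.4816^1 = 0.268375
P(M+4) = 6 × 0.5184^2 × 0.4816^2 = 0.373985
P(M+6) = 4 × 0.5184^1 × 0.4816^3 = 0.231624
P(M+8) = 0.4816^4 = 0.053795
The M+4 peak is largest (0.373985); scaling to 100 gives 19.3 : 71.8 : 100.0 : 61.9 : 14.4.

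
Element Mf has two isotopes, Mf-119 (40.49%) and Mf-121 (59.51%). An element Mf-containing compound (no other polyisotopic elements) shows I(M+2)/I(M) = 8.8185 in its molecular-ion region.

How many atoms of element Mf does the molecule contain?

6

For n independent Mf atoms, I(M+2)/I(M) = n · (abundance Mf-121) / (abundance Mf-119) = n · 0.5951/0.4049.
n = 8.8185 × 0.4049/0.5951 = 6.00 ≈ 6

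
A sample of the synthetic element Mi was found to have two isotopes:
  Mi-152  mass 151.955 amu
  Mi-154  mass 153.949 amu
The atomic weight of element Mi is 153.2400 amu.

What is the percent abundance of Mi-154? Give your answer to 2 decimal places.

64.44%

Writing the weighted mean with unknown fraction x of Mi-152:
151.955·x + 153.949·(1 − x) = 153.2400
(151.955 − 153.949)·x = 153.2400 − 153.949
x = -0.7090 / -1.994 = 0.35557 → 35.56% Mi-152, 64.44% Mi-154.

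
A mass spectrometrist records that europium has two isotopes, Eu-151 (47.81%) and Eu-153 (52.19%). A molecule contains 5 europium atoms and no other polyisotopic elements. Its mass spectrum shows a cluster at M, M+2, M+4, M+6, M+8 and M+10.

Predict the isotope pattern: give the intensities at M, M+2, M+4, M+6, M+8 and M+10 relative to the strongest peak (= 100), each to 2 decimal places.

Each Eu atom is independently Eu-151 (p = 0.4781) or Eu-153 (q = 0.5219); the cluster is the binomial expansion (p + q)^5.
P(M) = 0.4781^5 = 0.024980
P(M+2) = 5 × 0.4781^4 × 0.5219^1 = 0.136343
P(M+4) = 10 × 0.4781^3 × 0.5219^2 = 0.297667
P(M+6) = 10 × 0.4781^2 × 0.5219^3 = 0.324937
P(M+8) = 5 × 0.4781^1 × 0.5219^4 = 0.177353
P(M+10) = 0.5219^5 = 0.038720
The M+6 peak is largest (0.324937); scaling to 100 gives 7.69 : 41.96 : 91.61 : 100.00 : 54.58 : 11.92.

7.69 : 41.96 : 91.61 : 100.00 : 54.58 : 11.92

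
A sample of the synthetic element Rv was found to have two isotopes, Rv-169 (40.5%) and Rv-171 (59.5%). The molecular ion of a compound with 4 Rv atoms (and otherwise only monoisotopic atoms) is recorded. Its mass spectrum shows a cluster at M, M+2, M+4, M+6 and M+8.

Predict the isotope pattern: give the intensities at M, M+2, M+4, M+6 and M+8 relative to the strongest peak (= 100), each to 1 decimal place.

7.7 : 45.4 : 100.0 : 97.9 : 36.0

Expanding (0.405 + 0.595)^4:
P(M) = 0.405^4 = 0.026904
P(M+2) = 4 × 0.405^3 × 0.595^1 = 0.158104
P(M+4) = 6 × 0.405^2 × 0.595^2 = 0.348414
P(M+6) = 4 × 0.405^1 × 0.595^3 = 0.341245
P(M+8) = 0.595^4 = 0.125334
The M+4 peak is largest (0.348414); scaling to 100 gives 7.7 : 45.4 : 100.0 : 97.9 : 36.0.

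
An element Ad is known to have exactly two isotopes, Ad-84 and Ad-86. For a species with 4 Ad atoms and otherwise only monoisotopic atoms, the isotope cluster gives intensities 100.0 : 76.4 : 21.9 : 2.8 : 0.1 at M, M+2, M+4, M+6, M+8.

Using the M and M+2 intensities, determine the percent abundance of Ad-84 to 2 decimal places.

83.96%

Let p = fractional abundance of Ad-84. I(M+2)/I(M) = [C(4,1)·p^3·(1−p)] / p^4 = 4·(1−p)/p = 76.4/100.0 = 0.7640
(1−p)/p = 0.7640/4 = 0.1910  ⇒  p = 1/(1 + 0.1910) = 0.8396
Ad-84: 83.96%, Ad-86: 16.04%.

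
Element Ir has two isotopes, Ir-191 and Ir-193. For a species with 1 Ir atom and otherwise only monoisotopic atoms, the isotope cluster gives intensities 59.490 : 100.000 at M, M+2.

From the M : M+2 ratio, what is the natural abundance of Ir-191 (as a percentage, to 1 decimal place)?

Write p for the Ir-191 fraction. I(M+2)/I(M) = [C(1,1)·p^0·(1−p)] / p^1 = 1·(1−p)/p = 100.000/59.490 = 1.6810
(1−p)/p = 1.6810/1 = 1.6810  ⇒  p = 1/(1 + 1.6810) = 0.3730
Ir-191: 37.3%, Ir-193: 62.7%.

37.3%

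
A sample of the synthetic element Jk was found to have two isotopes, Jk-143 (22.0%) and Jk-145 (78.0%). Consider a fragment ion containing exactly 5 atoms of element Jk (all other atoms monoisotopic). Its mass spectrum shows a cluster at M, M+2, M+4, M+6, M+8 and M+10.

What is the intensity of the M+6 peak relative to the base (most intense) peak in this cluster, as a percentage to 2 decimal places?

56.41%

Binomial terms of (0.220 + 0.780)^5: M 0.0005, M+2 0.0091, M+4 0.0648, M+6 0.2297, M+8 0.4072, M+10 0.2887 → M+8 is the base peak.
P(M+8) = C(5,4) × 0.220^1 × 0.780^4 = 5 × 0.2200 × 0.37015056 = 0.407166 (base)
P(M+6) = C(5,3) × 0.220^2 × 0.780^3 = 10 × 0.0484 × 0.474552 = 0.229683
Relative intensity = 0.229683 / 0.407166 × 100 = 56.41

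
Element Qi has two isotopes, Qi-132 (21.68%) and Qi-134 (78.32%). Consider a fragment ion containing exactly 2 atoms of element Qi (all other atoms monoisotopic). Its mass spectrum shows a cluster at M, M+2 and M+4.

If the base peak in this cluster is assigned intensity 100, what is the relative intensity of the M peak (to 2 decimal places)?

7.66

Binomial terms of (0.2168 + 0.7832)^2: M 0.0470, M+2 0.3396, M+4 0.6134 → M+4 is the base peak.
P(M+4) = C(2,2) × 0.2168^0 × 0.7832^2 = 1 × 1.0000 × 0.61340224 = 0.613402 (base)
P(M) = C(2,0) × 0.2168^2 × 0.7832^0 = 1 × 0.04700224 × 1.0000 = 0.047002
Relative intensity = 0.047002 / 0.613402 × 100 = 7.66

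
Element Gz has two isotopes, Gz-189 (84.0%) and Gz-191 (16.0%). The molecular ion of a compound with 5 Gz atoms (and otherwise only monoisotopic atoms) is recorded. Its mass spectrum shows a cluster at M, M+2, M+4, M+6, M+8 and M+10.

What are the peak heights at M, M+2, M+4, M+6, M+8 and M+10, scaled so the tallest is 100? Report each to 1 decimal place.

100.0 : 95.2 : 36.3 : 6.9 : 0.7 : 0.0

Each Gz atom is independently Gz-189 (p = 0.840) or Gz-191 (q = 0.160); the cluster is the binomial expansion (p + q)^5.
P(M) = 0.840^5 = 0.418212
P(M+2) = 5 × 0.840^4 × 0.160^1 = 0.398297
P(M+4) = 10 × 0.840^3 × 0.160^2 = 0.151732
P(M+6) = 10 × 0.840^2 × 0.160^3 = 0.028901
P(M+8) = 5 × 0.840^1 × 0.160^4 = 0.002753
P(M+10) = 0.160^5 = 0.000105
The M peak is largest (0.418212); scaling to 100 gives 100.0 : 95.2 : 36.3 : 6.9 : 0.7 : 0.0.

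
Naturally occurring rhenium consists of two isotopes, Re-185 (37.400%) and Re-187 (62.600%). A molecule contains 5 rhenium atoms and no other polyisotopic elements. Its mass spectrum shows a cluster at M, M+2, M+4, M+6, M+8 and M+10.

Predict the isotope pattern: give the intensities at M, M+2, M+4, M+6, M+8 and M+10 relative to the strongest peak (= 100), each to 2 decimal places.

Expanding (0.37400 + 0.62600)^5:
P(M) = 0.37400^5 = 0.007317
P(M+2) = 5 × 0.37400^4 × 0.62600^1 = 0.061239
P(M+4) = 10 × 0.37400^3 × 0.62600^2 = 0.205005
P(M+6) = 10 × 0.37400^2 × 0.62600^3 = 0.343136
P(M+8) = 5 × 0.37400^1 × 0.62600^4 = 0.287170
P(M+10) = 0.62600^5 = 0.096133
The M+6 peak is largest (0.343136); scaling to 100 gives 2.13 : 17.85 : 59.74 : 100.00 : 83.69 : 28.02.

2.13 : 17.85 : 59.74 : 100.00 : 83.69 : 28.02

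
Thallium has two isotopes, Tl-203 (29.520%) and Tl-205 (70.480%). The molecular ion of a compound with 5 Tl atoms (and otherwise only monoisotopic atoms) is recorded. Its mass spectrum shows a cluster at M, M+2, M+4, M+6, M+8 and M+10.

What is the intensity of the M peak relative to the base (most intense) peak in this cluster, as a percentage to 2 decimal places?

Binomial terms of (0.29520 + 0.70480)^5: M 0.0022, M+2 0.0268, M+4 0.1278, M+6 0.3051, M+8 0.3642, M+10 0.1739 → M+8 is the base peak.
P(M+8) = C(5,4) × 0.29520^1 × 0.70480^4 = 5 × 0.2952 × 0.24675365 = 0.364208 (base)
P(M) = C(5,0) × 0.29520^5 × 0.70480^0 = 1 × 0.00224172 × 1.0000 = 0.002242
Relative intensity = 0.002242 / 0.364208 × 100 = 0.62

0.62%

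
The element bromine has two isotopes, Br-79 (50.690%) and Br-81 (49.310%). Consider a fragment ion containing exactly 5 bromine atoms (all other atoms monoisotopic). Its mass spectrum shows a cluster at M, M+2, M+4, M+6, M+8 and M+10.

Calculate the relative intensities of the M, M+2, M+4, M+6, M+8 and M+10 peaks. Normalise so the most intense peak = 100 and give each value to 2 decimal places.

The 5 Br atoms are independent, so intensities follow the terms of (0.50690 + 0.49310)^5.
P(M) = 0.50690^5 = 0.033467
P(M+2) = 5 × 0.50690^4 × 0.49310^1 = 0.162777
P(M+4) = 10 × 0.50690^3 × 0.49310^2 = 0.316692
P(M+6) = 10 × 0.50690^2 × 0.49310^3 = 0.308070
P(M+8) = 5 × 0.50690^1 × 0.49310^4 = 0.149842
P(M+10) = 0.49310^5 = 0.029152
The M+4 peak is largest (0.316692); scaling to 100 gives 10.57 : 51.40 : 100.00 : 97.28 : 47.31 : 9.21.

10.57 : 51.40 : 100.00 : 97.28 : 47.31 : 9.21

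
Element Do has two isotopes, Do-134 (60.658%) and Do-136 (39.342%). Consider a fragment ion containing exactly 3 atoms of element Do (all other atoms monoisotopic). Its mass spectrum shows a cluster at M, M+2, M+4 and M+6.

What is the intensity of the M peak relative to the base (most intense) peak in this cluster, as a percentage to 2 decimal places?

51.39%

(0.60658 + 0.39342)^3 gives M 0.2232, M+2 0.4343, M+4 0.2817, M+6 0.0609; the largest is M+2.
P(M+2) = C(3,1) × 0.60658^2 × 0.39342^1 = 3 × 0.3679393 × 0.39342 = 0.434264 (base)
P(M) = C(3,0) × 0.60658^3 × 0.39342^0 = 1 × 0.22318462 × 1.0000 = 0.223185
Relative intensity = 0.223185 / 0.434264 × 100 = 51.39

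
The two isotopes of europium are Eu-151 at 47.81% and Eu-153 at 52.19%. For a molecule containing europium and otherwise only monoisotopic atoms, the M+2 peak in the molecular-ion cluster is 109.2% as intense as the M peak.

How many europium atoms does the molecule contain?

1

For n independent Eu atoms, I(M+2)/I(M) = n · (abundance Eu-153) / (abundance Eu-151) = n · 0.5219/0.4781.
n = 1.092 × 0.4781/0.5219 = 1.00 ≈ 1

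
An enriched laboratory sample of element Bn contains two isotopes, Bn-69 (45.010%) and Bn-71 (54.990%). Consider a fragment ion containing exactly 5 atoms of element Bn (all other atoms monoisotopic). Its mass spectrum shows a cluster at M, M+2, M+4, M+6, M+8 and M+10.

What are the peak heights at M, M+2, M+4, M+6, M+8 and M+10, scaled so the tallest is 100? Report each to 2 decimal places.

5.48 : 33.50 : 81.85 : 100.00 : 61.09 : 14.93

The 5 Bn atoms are independent, so intensities follow the terms of (0.45010 + 0.54990)^5.
P(M) = 0.45010^5 = 0.018473
P(M+2) = 5 × 0.45010^4 × 0.54990^1 = 0.112847
P(M+4) = 10 × 0.45010^3 × 0.54990^2 = 0.275737
P(M+6) = 10 × 0.45010^2 × 0.54990^3 = 0.336875
P(M+8) = 5 × 0.45010^1 × 0.54990^4 = 0.205785
P(M+10) = 0.54990^5 = 0.050283
The M+6 peak is largest (0.336875); scaling to 100 gives 5.48 : 33.50 : 81.85 : 100.00 : 61.09 : 14.93.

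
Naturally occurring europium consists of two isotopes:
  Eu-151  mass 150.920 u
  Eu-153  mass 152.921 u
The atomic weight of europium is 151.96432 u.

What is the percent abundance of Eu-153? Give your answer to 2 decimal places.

52.19%

Let x be the fractional abundance of Eu-151; then Eu-153 has abundance 1 − x.
150.920·x + 152.921·(1 − x) = 151.96432
(150.920 − 152.921)·x = 151.96432 − 152.921
x = -0.95668 / -2.001 = 0.47810 → 47.81% Eu-151, 52.19% Eu-153.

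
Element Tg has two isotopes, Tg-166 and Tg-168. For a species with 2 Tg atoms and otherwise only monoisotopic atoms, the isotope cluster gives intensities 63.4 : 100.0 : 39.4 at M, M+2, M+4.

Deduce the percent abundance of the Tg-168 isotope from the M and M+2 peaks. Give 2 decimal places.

Write p for the Tg-166 fraction. I(M+2)/I(M) = [C(2,1)·p^1·(1−p)] / p^2 = 2·(1−p)/p = 100.0/63.4 = 1.5773
(1−p)/p = 1.5773/2 = 0.7886  ⇒  p = 1/(1 + 0.7886) = 0.5591
Tg-166: 55.91%, Tg-168: 44.09%.

44.09%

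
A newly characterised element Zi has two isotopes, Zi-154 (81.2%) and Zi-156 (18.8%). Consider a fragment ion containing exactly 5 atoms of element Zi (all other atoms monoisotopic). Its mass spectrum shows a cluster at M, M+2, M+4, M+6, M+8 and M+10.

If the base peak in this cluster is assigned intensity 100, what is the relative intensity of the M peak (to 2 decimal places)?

86.38

(0.812 + 0.188)^5 gives M 0.3530, M+2 0.4087, M+4 0.1892, M+6 0.0438, M+8 0.0051, M+10 0.0002; the largest is M+2.
P(M+2) = C(5,1) × 0.812^4 × 0.188^1 = 5 × 0.43473451 × 0.1880 = 0.408650 (base)
P(M) = C(5,0) × 0.812^5 × 0.188^0 = 1 × 0.35300442 × 1.0000 = 0.353004
Relative intensity = 0.353004 / 0.408650 × 100 = 86.38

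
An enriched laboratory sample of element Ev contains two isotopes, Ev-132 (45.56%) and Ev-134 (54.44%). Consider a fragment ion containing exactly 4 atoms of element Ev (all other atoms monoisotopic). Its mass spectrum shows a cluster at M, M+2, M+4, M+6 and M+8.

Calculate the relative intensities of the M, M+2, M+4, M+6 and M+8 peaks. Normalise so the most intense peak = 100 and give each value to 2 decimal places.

Expanding (0.4556 + 0.5444)^4:
P(M) = 0.4556^4 = 0.043086
P(M+2) = 4 × 0.4556^3 × 0.5444^1 = 0.205935
P(M+4) = 6 × 0.4556^2 × 0.5444^2 = 0.369109
P(M+6) = 4 × 0.4556^1 × 0.5444^3 = 0.294034
P(M+8) = 0.5444^4 = 0.087836
The M+4 peak is largest (0.369109); scaling to 100 gives 11.67 : 55.79 : 100.00 : 79.66 : 23.80.

11.67 : 55.79 : 100.00 : 79.66 : 23.80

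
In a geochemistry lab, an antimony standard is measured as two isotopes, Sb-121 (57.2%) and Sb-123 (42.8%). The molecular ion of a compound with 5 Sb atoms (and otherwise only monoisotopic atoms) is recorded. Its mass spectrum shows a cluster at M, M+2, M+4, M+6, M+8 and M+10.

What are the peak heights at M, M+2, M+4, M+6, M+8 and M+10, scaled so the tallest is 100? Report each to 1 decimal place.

17.9 : 66.8 : 100.0 : 74.8 : 28.0 : 4.2

The 5 Sb atoms are independent, so intensities follow the terms of (0.572 + 0.428)^5.
P(M) = 0.572^5 = 0.061232
P(M+2) = 5 × 0.572^4 × 0.428^1 = 0.229086
P(M+4) = 10 × 0.572^3 × 0.428^2 = 0.342827
P(M+6) = 10 × 0.572^2 × 0.428^3 = 0.256521
P(M+8) = 5 × 0.572^1 × 0.428^4 = 0.095971
P(M+10) = 0.428^5 = 0.014362
The M+4 peak is largest (0.342827); scaling to 100 gives 17.9 : 66.8 : 100.0 : 74.8 : 28.0 : 4.2.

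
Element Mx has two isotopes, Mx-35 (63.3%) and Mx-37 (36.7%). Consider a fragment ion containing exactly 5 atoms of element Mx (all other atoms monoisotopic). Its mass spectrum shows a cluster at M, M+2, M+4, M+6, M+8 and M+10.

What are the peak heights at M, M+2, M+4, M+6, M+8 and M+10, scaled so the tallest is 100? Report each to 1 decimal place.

29.7 : 86.2 : 100.0 : 58.0 : 16.8 : 1.9

The 5 Mx atoms are independent, so intensities follow the terms of (0.633 + 0.367)^5.
P(M) = 0.633^5 = 0.101629
P(M+2) = 5 × 0.633^4 × 0.367^1 = 0.294612
P(M+4) = 10 × 0.633^3 × 0.367^2 = 0.341620
P(M+6) = 10 × 0.633^2 × 0.367^3 = 0.198064
P(M+8) = 5 × 0.633^1 × 0.367^4 = 0.057417
P(M+10) = 0.367^5 = 0.006658
The M+4 peak is largest (0.341620); scaling to 100 gives 29.7 : 86.2 : 100.0 : 58.0 : 16.8 : 1.9.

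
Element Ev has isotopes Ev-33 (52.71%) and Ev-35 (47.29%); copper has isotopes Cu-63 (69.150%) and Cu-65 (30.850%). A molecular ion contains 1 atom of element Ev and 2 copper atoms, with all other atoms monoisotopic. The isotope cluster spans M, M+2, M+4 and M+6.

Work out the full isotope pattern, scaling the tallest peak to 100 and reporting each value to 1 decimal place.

Element Ev pattern (n=1): 0.5271 : 0.4729
Copper pattern (n=2): 0.47817225 : 0.4266555 : 0.09517225
Convolve the two distributions (both contribute in 2-u steps):
  M: 0.5271×0.47817225 = 0.252045
  M+2: 0.5271×0.4266555 + 0.4729×0.47817225 = 0.451018
  M+4: 0.5271×0.09517225 + 0.4729×0.4266555 = 0.251931
  M+6: 0.4729×0.09517225 = 0.045007
Scale to base peak (0.451018) = 100: 55.9 : 100.0 : 55.9 : 10.0

55.9 : 100.0 : 55.9 : 10.0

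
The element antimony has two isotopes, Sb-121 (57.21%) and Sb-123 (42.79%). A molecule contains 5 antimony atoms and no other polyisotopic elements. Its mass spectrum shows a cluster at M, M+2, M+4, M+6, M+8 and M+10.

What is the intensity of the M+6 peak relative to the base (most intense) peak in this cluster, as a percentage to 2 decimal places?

(0.5721 + 0.4279)^5 gives M 0.0613, M+2 0.2292, M+4 0.3428, M+6 0.2564, M+8 0.0959, M+10 0.0143; the largest is M+4.
P(M+4) = C(5,2) × 0.5721^3 × 0.4279^2 = 10 × 0.18724742 × 0.18309841 = 0.342847 (base)
P(M+6) = C(5,3) × 0.5721^2 × 0.4279^3 = 10 × 0.32729841 × 0.07834781 = 0.256431
Relative intensity = 0.256431 / 0.342847 × 100 = 74.79

74.79%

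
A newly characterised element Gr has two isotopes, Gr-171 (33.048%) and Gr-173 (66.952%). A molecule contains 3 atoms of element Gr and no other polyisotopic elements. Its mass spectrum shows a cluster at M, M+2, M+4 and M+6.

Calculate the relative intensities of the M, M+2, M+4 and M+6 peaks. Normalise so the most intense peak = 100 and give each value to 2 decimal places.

8.12 : 49.36 : 100.00 : 67.53

Expanding (0.33048 + 0.66952)^3:
P(M) = 0.33048^3 = 0.036094
P(M+2) = 3 × 0.33048^2 × 0.66952^1 = 0.219369
P(M+4) = 3 × 0.33048^1 × 0.66952^2 = 0.444420
P(M+6) = 0.66952^3 = 0.300117
The M+4 peak is largest (0.444420); scaling to 100 gives 8.12 : 49.36 : 100.00 : 67.53.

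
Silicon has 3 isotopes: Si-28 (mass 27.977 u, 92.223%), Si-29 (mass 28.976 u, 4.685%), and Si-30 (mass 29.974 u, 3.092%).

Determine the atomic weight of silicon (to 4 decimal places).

Average mass = Σ (abundance × isotope mass) = 0.92223 × 27.977 + 0.04685 × 28.976 + 0.03092 × 29.974
= 25.80123 + 1.35753 + 0.92680 = 28.08556 u

28.0856 u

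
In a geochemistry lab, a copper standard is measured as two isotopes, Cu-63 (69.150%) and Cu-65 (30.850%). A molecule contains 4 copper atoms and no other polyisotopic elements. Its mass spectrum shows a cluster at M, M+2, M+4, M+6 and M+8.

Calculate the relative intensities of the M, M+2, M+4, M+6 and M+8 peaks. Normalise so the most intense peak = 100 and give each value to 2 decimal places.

56.04 : 100.00 : 66.92 : 19.90 : 2.22

The 4 Cu atoms are independent, so intensities follow the terms of (0.69150 + 0.30850)^4.
P(M) = 0.69150^4 = 0.228649
P(M+2) = 4 × 0.69150^3 × 0.30850^1 = 0.408030
P(M+4) = 6 × 0.69150^2 × 0.30850^2 = 0.273052
P(M+6) = 4 × 0.69150^1 × 0.30850^3 = 0.081212
P(M+8) = 0.30850^4 = 0.009058
The M+2 peak is largest (0.408030); scaling to 100 gives 56.04 : 100.00 : 66.92 : 19.90 : 2.22.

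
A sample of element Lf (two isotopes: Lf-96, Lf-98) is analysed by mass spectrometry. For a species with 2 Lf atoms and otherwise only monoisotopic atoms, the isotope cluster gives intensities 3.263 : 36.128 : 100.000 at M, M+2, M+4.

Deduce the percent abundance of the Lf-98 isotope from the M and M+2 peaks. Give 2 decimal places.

Let p = fractional abundance of Lf-96. I(M+2)/I(M) = [C(2,1)·p^1·(1−p)] / p^2 = 2·(1−p)/p = 36.128/3.263 = 11.0720
(1−p)/p = 11.0720/2 = 5.5360  ⇒  p = 1/(1 + 5.5360) = 0.1530
Lf-96: 15.30%, Lf-98: 84.70%.

84.70%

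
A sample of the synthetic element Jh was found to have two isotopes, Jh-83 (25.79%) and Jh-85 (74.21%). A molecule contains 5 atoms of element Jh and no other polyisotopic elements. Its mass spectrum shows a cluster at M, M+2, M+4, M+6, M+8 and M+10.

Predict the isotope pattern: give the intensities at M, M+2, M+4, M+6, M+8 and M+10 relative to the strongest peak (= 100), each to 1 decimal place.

0.3 : 4.2 : 24.2 : 69.5 : 100.0 : 57.5

Expanding (0.2579 + 0.7421)^5:
P(M) = 0.2579^5 = 0.001141
P(M+2) = 5 × 0.2579^4 × 0.7421^1 = 0.016415
P(M+4) = 10 × 0.2579^3 × 0.7421^2 = 0.094467
P(M+6) = 10 × 0.2579^2 × 0.7421^3 = 0.271825
P(M+8) = 5 × 0.2579^1 × 0.7421^4 = 0.391085
P(M+10) = 0.7421^5 = 0.225067
The M+8 peak is largest (0.391085); scaling to 100 gives 0.3 : 4.2 : 24.2 : 69.5 : 100.0 : 57.5.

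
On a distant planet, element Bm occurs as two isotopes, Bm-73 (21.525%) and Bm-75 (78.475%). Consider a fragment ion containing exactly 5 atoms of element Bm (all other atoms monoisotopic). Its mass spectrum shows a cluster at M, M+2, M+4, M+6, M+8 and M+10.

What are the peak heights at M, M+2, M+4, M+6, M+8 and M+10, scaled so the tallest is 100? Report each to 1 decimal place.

The 5 Bm atoms are independent, so intensities follow the terms of (0.21525 + 0.78475)^5.
P(M) = 0.21525^5 = 0.000462
P(M+2) = 5 × 0.21525^4 × 0.78475^1 = 0.008423
P(M+4) = 10 × 0.21525^3 × 0.78475^2 = 0.061417
P(M+6) = 10 × 0.21525^2 × 0.78475^3 = 0.223914
P(M+8) = 5 × 0.21525^1 × 0.78475^4 = 0.408168
P(M+10) = 0.78475^5 = 0.297616
The M+8 peak is largest (0.408168); scaling to 100 gives 0.1 : 2.1 : 15.0 : 54.9 : 100.0 : 72.9.

0.1 : 2.1 : 15.0 : 54.9 : 100.0 : 72.9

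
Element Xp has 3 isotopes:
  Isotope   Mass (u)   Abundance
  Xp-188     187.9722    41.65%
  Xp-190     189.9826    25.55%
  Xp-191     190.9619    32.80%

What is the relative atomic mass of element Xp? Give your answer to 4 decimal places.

The abundance-weighted mean is 0.4165 × 187.9722 + 0.2555 × 189.9826 + 0.3280 × 190.9619
= 78.29042 + 48.54055 + 62.63550 = 189.46647 u

189.4665 u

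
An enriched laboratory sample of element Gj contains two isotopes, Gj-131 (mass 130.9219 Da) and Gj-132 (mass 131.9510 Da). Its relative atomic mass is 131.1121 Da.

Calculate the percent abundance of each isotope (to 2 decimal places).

Let x be the fractional abundance of Gj-131; then Gj-132 has abundance 1 − x.
130.9219·x + 131.9510·(1 − x) = 131.1121
(130.9219 − 131.9510)·x = 131.1121 − 131.9510
x = -0.8389 / -1.0291 = 0.81518 → 81.52% Gj-131, 18.48% Gj-132.

Gj-131: 81.52%, Gj-132: 18.48%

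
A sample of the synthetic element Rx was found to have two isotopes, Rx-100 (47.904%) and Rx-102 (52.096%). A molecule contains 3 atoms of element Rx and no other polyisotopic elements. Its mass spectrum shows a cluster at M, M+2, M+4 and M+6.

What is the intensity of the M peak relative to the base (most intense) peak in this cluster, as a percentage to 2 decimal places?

(0.47904 + 0.52096)^3 gives M 0.1099, M+2 0.3586, M+4 0.3900, M+6 0.1414; the largest is M+4.
P(M+4) = C(3,2) × 0.47904^1 × 0.52096^2 = 3 × 0.47904 × 0.27139932 = 0.390033 (base)
P(M) = C(3,0) × 0.47904^3 × 0.52096^0 = 1 × 0.10992977 × 1.0000 = 0.109930
Relative intensity = 0.109930 / 0.390033 × 100 = 28.18

28.18%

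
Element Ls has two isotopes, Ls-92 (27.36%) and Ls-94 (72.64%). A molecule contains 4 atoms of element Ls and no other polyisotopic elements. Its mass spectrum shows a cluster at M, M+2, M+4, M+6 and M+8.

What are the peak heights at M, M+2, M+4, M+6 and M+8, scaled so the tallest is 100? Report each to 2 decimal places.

Each Ls atom is independently Ls-92 (p = 0.2736) or Ls-94 (q = 0.7264); the cluster is the binomial expansion (p + q)^4.
P(M) = 0.2736^4 = 0.005604
P(M+2) = 4 × 0.2736^3 × 0.7264^1 = 0.059509
P(M+4) = 6 × 0.2736^2 × 0.7264^2 = 0.236993
P(M+6) = 4 × 0.2736^1 × 0.7264^3 = 0.419473
P(M+8) = 0.7264^4 = 0.278422
The M+6 peak is largest (0.419473); scaling to 100 gives 1.34 : 14.19 : 56.50 : 100.00 : 66.37.

1.34 : 14.19 : 56.50 : 100.00 : 66.37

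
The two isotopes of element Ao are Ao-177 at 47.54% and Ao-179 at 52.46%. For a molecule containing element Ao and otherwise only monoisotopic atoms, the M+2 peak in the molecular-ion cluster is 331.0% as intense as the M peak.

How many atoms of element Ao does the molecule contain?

For n independent Ao atoms, I(M+2)/I(M) = n · (abundance Ao-179) / (abundance Ao-177) = n · 0.5246/0.4754.
n = 3.310 × 0.4754/0.5246 = 3.00 ≈ 3

3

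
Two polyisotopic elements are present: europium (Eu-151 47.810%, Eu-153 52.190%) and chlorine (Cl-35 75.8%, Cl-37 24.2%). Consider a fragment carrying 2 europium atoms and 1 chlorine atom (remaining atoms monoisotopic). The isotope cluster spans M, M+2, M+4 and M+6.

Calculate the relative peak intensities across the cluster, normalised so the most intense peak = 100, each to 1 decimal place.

Europium pattern (n=2): 0.22857961 : 0.49904078 : 0.27237961
Chlorine pattern (n=1): 0.7580 : 0.2420
Convolve the two distributions (both contribute in 2-u steps):
  M: 0.22857961×0.7580 = 0.173263
  M+2: 0.22857961×0.2420 + 0.49904078×0.7580 = 0.433589
  M+4: 0.49904078×0.2420 + 0.27237961×0.7580 = 0.327232
  M+6: 0.27237961×0.2420 = 0.065916
Scale to base peak (0.433589) = 100: 40.0 : 100.0 : 75.5 : 15.2

40.0 : 100.0 : 75.5 : 15.2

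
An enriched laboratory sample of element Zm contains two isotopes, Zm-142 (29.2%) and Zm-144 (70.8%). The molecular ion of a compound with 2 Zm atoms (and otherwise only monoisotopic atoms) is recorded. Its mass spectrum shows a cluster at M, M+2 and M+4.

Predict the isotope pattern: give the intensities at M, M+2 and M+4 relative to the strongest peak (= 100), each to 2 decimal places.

17.01 : 82.49 : 100.00

Expanding (0.292 + 0.708)^2:
P(M) = 0.292^2 = 0.085264
P(M+2) = 2 × 0.292^1 × 0.708^1 = 0.413472
P(M+4) = 0.708^2 = 0.501264
The M+4 peak is largest (0.501264); scaling to 100 gives 17.01 : 82.49 : 100.00.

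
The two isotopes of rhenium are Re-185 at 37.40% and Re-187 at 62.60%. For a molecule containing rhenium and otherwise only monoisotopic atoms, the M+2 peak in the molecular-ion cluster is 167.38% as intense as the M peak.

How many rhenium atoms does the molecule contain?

The M+2/M ratio from n Re atoms is n · q/p = n · 0.6260/0.3740.
n = 1.6738 × 0.3740/0.6260 = 1.00 ≈ 1

1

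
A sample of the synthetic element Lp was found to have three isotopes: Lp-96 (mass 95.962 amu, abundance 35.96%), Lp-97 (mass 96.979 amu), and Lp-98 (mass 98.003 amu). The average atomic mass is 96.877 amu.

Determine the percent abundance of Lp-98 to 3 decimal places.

25.753%

The remaining 64.04% is split between Lp-97 (fraction x) and Lp-98 (fraction 0.6404 − x).
Substituting: 96.979x + 98.003(0.6404 − x) = 62.3690648
(96.979 − 98.003)x = -0.3920564  ⇒  x = 0.38287, y = 0.25753
Lp-97: 38.287%, Lp-98: 25.753%.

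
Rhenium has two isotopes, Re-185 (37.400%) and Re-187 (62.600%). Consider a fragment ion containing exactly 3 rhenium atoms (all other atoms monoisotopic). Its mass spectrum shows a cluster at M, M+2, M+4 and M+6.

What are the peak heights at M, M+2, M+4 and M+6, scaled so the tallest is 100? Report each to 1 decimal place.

Each Re atom is independently Re-185 (p = 0.37400) or Re-187 (q = 0.62600); the cluster is the binomial expansion (p + q)^3.
P(M) = 0.37400^3 = 0.052314
P(M+2) = 3 × 0.37400^2 × 0.62600^1 = 0.262687
P(M+4) = 3 × 0.37400^1 × 0.62600^2 = 0.439685
P(M+6) = 0.62600^3 = 0.245314
The M+4 peak is largest (0.439685); scaling to 100 gives 11.9 : 59.7 : 100.0 : 55.8.

11.9 : 59.7 : 100.0 : 55.8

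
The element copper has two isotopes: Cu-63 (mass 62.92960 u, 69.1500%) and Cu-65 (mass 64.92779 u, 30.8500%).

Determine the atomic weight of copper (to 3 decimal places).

63.546 u

The abundance-weighted mean is 0.691500 × 62.92960 + 0.308500 × 64.92779
= 43.515818 + 20.030223 = 63.546041 u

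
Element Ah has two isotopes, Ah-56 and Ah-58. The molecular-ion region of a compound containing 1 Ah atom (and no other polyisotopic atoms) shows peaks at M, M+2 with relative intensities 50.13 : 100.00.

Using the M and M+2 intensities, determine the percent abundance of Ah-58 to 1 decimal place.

66.6%

Let p = fractional abundance of Ah-56. I(M+2)/I(M) = [C(1,1)·p^0·(1−p)] / p^1 = 1·(1−p)/p = 100.00/50.13 = 1.9948
(1−p)/p = 1.9948/1 = 1.9948  ⇒  p = 1/(1 + 1.9948) = 0.3339
Ah-56: 33.4%, Ah-58: 66.6%.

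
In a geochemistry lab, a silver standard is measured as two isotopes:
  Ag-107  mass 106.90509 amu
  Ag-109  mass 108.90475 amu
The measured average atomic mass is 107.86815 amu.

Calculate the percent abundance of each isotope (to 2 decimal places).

Ag-107: 51.84%, Ag-109: 48.16%

Writing the weighted mean with unknown fraction x of Ag-107:
106.90509·x + 108.90475·(1 − x) = 107.86815
(106.90509 − 108.90475)·x = 107.86815 − 108.90475
x = -1.03660 / -1.99966 = 0.51839 → 51.84% Ag-107, 48.16% Ag-109.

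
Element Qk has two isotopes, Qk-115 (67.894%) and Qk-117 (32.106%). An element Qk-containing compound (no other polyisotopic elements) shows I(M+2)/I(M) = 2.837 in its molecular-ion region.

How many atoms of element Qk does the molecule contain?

With n Qk atoms, P(M+2)/P(M) = C(n,1)·p^(n−1)q / p^n = n·q/p = n · 0.32106/0.67894.
n = 2.837 × 0.67894/0.32106 = 6.00 ≈ 6

6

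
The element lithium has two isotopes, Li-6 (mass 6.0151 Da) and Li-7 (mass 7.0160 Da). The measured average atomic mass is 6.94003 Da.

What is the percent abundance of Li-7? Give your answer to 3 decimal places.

Let x be the fractional abundance of Li-6; then Li-7 has abundance 1 − x.
6.0151·x + 7.0160·(1 − x) = 6.94003
(6.0151 − 7.0160)·x = 6.94003 − 7.0160
x = -0.07597 / -1.0009 = 0.07590 → 7.590% Li-6, 92.410% Li-7.

92.410%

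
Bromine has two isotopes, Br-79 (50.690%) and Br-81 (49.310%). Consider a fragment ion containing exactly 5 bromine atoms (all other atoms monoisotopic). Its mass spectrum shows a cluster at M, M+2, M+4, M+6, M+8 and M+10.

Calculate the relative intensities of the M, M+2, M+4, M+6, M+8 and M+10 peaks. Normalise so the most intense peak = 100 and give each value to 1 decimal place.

The 5 Br atoms are independent, so intensities follow the terms of (0.50690 + 0.49310)^5.
P(M) = 0.50690^5 = 0.033467
P(M+2) = 5 × 0.50690^4 × 0.49310^1 = 0.162777
P(M+4) = 10 × 0.50690^3 × 0.49310^2 = 0.316692
P(M+6) = 10 × 0.50690^2 × 0.49310^3 = 0.308070
P(M+8) = 5 × 0.50690^1 × 0.49310^4 = 0.149842
P(M+10) = 0.49310^5 = 0.029152
The M+4 peak is largest (0.316692); scaling to 100 gives 10.6 : 51.4 : 100.0 : 97.3 : 47.3 : 9.2.

10.6 : 51.4 : 100.0 : 97.3 : 47.3 : 9.2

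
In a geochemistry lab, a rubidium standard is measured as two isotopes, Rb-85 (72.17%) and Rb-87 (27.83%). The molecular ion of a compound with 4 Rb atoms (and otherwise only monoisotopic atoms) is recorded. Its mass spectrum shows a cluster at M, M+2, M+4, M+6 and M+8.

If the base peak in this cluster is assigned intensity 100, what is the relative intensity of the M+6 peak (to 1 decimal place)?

14.9

(0.7217 + 0.2783)^4 gives M 0.2713, M+2 0.4184, M+4 0.2420, M+6 0.0622, M+8 0.0060; the largest is M+2.
P(M+2) = C(4,1) × 0.7217^3 × 0.2783^1 = 4 × 0.37589809 × 0.2783 = 0.418450 (base)
P(M+6) = C(4,3) × 0.7217^1 × 0.2783^3 = 4 × 0.7217 × 0.02155458 = 0.062224
Relative intensity = 0.062224 / 0.418450 × 100 = 14.9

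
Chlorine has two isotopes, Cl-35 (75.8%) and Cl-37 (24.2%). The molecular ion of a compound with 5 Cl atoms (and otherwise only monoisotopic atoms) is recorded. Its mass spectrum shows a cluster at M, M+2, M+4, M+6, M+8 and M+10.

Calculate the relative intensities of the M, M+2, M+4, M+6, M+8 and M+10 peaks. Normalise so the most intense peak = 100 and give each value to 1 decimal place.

Each Cl atom is independently Cl-35 (p = 0.758) or Cl-37 (q = 0.242); the cluster is the binomial expansion (p + q)^5.
P(M) = 0.758^5 = 0.250234
P(M+2) = 5 × 0.758^4 × 0.242^1 = 0.399450
P(M+4) = 10 × 0.758^3 × 0.242^2 = 0.255058
P(M+6) = 10 × 0.758^2 × 0.242^3 = 0.081430
P(M+8) = 5 × 0.758^1 × 0.242^4 = 0.012999
P(M+10) = 0.242^5 = 0.000830
The M+2 peak is largest (0.399450); scaling to 100 gives 62.6 : 100.0 : 63.9 : 20.4 : 3.3 : 0.2.

62.6 : 100.0 : 63.9 : 20.4 : 3.3 : 0.2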